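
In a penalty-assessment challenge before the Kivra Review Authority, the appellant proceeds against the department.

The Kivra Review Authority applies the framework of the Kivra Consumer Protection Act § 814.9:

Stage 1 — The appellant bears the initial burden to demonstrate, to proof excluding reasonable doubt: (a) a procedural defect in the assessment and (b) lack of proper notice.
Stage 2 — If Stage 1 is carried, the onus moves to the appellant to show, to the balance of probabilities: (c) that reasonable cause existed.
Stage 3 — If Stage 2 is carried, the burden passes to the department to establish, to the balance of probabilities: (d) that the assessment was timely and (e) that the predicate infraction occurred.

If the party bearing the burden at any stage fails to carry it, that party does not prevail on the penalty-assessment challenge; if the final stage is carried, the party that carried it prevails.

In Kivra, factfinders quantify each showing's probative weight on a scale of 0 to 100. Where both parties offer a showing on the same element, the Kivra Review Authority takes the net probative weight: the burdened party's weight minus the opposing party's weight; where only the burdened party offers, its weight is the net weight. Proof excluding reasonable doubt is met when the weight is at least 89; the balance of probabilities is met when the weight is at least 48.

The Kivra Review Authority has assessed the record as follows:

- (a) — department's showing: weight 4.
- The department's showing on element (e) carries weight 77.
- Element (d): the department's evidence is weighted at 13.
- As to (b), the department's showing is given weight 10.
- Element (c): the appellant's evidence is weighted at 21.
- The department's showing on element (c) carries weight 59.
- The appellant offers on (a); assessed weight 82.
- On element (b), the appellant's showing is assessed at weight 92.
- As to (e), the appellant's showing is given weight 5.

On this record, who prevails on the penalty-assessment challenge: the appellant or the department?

department

Stage 1 (appellant, proof excluding reasonable doubt, weight is at least 89): (a) net 82−4=78 < 89 — fails; (b) net 92−10=82 < 89 — fails.
  Not every element is met, so the appellant fails to carry Stage 1.
The analysis ends at Stage 1; the department prevails.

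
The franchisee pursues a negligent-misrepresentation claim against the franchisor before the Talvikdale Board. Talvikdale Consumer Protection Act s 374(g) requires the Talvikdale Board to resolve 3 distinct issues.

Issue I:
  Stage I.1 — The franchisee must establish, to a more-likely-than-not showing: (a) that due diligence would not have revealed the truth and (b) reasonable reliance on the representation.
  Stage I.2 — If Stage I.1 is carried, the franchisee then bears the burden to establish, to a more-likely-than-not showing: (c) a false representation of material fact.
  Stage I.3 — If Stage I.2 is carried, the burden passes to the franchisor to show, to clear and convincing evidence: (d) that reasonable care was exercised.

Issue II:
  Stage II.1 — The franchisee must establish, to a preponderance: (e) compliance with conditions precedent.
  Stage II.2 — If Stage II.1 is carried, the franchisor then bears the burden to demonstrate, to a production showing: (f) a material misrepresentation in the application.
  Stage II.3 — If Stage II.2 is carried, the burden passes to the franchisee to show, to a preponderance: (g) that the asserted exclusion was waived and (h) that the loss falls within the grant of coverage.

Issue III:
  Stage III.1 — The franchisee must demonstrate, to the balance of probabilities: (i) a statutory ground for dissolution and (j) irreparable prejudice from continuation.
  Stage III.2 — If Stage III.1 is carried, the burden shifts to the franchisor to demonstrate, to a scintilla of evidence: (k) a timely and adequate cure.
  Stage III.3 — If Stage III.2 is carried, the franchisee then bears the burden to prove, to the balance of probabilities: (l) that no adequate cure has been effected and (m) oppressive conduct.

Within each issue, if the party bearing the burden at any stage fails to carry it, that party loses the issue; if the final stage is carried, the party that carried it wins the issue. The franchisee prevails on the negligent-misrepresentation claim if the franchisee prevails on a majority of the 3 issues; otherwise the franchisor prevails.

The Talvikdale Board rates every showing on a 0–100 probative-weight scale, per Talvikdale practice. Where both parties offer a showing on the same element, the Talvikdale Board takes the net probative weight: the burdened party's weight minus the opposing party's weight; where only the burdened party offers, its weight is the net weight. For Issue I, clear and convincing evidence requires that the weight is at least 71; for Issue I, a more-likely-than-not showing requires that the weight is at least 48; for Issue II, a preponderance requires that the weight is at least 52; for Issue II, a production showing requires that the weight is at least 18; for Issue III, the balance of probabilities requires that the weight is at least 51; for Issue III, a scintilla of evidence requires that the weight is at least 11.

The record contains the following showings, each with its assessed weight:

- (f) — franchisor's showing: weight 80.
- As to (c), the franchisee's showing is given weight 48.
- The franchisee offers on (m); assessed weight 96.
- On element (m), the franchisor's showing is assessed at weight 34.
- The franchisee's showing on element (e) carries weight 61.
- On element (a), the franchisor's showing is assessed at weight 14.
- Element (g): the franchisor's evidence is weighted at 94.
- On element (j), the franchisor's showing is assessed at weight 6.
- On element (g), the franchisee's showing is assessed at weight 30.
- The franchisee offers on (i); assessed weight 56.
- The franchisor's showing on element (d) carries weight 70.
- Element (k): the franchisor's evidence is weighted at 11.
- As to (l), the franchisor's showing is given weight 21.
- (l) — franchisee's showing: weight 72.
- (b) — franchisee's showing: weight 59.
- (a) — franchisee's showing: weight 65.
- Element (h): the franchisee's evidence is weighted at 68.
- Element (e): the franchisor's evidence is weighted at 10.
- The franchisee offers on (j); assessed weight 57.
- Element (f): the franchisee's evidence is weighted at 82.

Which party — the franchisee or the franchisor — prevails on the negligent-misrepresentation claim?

franchisee

— Issue I —
Stage I.1 — burden on franchisee; standard: a more-likely-than-not showing (weight is at least 48).
    (a): 65 − 14 = 51 ≥ 48 [met]
    (b): 59 ≥ 48 [met]
  Stage I.1 carried; the burden remains with the franchisee.
Stage I.2 — burden on franchisee; standard: a more-likely-than-not showing (weight is at least 48).
    (c): 48 ≥ 48 [met]
  All elements met. The burden passes to the franchisor.
Stage I.3 — burden on franchisor; standard: clear and convincing evidence (weight is at least 71).
    (d): 70 < 71 [not met]
  The franchisor does not carry Stage I.3.
The analysis ends at Stage I.3; the franchisee prevails on this issue.
— Issue II —
Stage II.1 — burden on franchisee; standard: a preponderance (weight is at least 52).
    (e): 61 − 10 = 51 < 52 [not met]
  Not every element is met, so the franchisee fails to carry Stage II.1.
So the franchisor prevails on this issue.
— Issue III —
Stage III.1 — burden on franchisee; standard: the balance of probabilities (weight is at least 51).
    (i): 56 ≥ 51 [met]
    (j): 57 − 6 = 51 ≥ 51 [met]
  The franchisee carries Stage III.1; the franchisor now bears the burden.
Stage III.2 — burden on franchisor; standard: a scintilla of evidence (weight is at least 11).
    (k): 11 ≥ 11 [met]
  Stage III.2 is satisfied; the onus moves to the franchisee.
Stage III.3 — burden on franchisee; standard: the balance of probabilities (weight is at least 51).
    (l): 72 − 21 = 51 ≥ 51 [met]
    (m): 96 − 34 = 62 ≥ 51 [met]
  All elements met at the final stage.
All stages carried — the franchisee prevails on this issue.
Per-issue: Issue I → franchisee; Issue II → franchisor; Issue III → franchisee. The franchisee must prevail on a majority of issues; overall, the franchisee prevails.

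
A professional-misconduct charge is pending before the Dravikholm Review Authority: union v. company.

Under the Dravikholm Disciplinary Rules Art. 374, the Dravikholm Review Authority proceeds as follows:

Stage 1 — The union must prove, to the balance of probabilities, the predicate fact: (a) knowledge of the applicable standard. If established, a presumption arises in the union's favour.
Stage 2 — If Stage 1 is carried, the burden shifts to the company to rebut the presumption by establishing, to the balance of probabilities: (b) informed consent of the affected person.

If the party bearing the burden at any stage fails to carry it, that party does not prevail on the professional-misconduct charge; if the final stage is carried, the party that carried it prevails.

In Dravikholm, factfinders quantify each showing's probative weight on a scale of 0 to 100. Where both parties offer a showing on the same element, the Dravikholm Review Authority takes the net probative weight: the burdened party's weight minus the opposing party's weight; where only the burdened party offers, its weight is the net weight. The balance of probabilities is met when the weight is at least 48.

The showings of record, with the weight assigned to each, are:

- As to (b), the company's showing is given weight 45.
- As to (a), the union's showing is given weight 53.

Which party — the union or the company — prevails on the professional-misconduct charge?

At Stage 1 the union must meet the balance of probabilities (weight is at least 48): on (a) the weight is 53, which does reach 48, so (a) meets the standard.
  Stage 1 carried; the burden shifts to the company.
At Stage 2 the company must meet the balance of probabilities (weight is at least 48): on (b) the weight is 45, < 48, so (b) does not meet the standard.
  Stage 2 not carried; the company fails its burden.
The analysis ends at Stage 2; the union prevails.

union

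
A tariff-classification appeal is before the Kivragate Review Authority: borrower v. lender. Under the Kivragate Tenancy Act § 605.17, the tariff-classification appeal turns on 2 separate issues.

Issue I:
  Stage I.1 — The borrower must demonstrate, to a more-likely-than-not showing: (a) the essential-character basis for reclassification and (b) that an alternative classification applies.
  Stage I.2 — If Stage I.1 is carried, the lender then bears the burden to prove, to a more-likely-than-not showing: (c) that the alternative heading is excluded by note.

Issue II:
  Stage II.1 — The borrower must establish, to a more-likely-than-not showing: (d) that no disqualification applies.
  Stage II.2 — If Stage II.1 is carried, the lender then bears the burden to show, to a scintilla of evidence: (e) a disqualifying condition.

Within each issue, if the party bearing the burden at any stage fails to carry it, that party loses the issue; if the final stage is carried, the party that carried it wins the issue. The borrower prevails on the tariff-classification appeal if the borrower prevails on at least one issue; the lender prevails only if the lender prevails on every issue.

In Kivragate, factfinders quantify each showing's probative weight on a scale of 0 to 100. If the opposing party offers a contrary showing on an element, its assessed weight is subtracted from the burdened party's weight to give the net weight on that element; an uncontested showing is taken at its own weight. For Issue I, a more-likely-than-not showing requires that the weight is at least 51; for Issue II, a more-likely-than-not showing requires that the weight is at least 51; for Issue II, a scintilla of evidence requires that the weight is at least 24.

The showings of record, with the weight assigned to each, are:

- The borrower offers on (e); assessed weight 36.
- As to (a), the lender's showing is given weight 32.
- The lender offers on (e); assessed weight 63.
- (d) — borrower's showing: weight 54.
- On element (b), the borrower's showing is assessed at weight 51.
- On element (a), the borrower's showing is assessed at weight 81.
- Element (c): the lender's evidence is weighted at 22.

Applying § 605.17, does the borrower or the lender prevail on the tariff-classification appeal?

lender

— Issue I —
At Stage I.1 the borrower must meet a more-likely-than-not showing (weight is at least 51): on (a) the weight is 81 less the opposing 32 gives net 49, < 51, so (a) does not meet the standard; on (b) the weight is 51, which does reach 51, so (b) meets the standard.
  The borrower does not carry Stage I.1.
The analysis ends at Stage I.1; the lender prevails on this issue.
— Issue II —
Stage II.1 — burden on borrower; standard: a more-likely-than-not showing (weight is at least 51).
    (d): 54 ≥ 51 [met]
  The borrower carries Stage II.1; the lender now bears the burden.
Stage II.2 — burden on lender; standard: a scintilla of evidence (weight is at least 24).
    (e): 63 − 36 = 27 ≥ 24 [met]
  All elements met at the final stage.
With every stage satisfied, the lender prevails on this issue.
Per-issue: Issue I → lender; Issue II → lender. The borrower must prevail on at least one issue; overall, the lender prevails.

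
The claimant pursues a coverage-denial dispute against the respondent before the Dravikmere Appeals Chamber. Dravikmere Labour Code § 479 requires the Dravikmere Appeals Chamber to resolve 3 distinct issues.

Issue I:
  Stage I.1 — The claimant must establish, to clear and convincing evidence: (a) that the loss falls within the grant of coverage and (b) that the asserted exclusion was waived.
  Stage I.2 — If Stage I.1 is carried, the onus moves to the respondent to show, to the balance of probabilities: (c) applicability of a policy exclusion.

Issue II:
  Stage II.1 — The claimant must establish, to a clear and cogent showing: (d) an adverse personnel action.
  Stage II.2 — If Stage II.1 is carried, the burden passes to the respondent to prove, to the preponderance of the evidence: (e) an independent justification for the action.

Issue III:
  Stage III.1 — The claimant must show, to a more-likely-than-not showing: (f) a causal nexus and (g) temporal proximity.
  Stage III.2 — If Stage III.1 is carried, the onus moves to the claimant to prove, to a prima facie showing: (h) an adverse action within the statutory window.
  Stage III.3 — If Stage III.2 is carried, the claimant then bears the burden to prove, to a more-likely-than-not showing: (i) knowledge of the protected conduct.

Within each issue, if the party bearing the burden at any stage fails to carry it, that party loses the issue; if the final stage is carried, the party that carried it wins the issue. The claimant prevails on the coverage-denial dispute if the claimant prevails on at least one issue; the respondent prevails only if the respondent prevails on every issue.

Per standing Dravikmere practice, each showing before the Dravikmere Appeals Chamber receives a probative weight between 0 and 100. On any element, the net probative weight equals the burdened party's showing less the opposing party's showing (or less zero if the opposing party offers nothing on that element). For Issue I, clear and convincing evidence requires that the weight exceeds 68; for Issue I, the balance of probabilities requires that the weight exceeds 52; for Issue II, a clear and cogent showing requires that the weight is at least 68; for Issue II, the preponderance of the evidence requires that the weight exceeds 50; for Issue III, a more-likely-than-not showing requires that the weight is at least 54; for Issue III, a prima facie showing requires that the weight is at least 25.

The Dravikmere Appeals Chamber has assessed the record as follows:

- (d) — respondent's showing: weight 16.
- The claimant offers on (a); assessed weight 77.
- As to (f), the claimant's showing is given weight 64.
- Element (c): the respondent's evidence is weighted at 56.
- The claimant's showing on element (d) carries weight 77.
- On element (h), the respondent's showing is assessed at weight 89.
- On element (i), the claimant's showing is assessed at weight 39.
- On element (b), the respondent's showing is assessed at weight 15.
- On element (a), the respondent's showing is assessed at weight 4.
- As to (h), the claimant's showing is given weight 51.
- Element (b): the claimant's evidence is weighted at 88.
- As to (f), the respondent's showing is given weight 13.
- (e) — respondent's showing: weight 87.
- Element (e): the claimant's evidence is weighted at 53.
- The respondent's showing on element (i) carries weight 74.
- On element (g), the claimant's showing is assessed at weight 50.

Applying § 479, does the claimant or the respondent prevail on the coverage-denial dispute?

respondent

— Issue I —
At Stage I.1 the claimant must meet clear and convincing evidence (weight exceeds 68): on (a) the weight is 77 less the opposing 4 gives net 73, > 68, so (a) meets the standard; on (b) the weight is 88 less the opposing 15 gives net 73, which does exceed 68, so (b) meets the standard.
  The claimant carries Stage I.1; the respondent now bears the burden.
At Stage I.2 the respondent must meet the balance of probabilities (weight exceeds 52): on (c) the weight is 56, which does exceed 52, so (c) meets the standard.
  All elements met at the final stage.
Every stage carried; the respondent prevails on this issue.
— Issue II —
Stage II.1 — burden on claimant; standard: a clear and cogent showing (weight is at least 68).
    (d): 77 − 16 = 61 < 68 [not met]
  The claimant does not carry Stage II.1.
So the respondent prevails on this issue.
— Issue III —
At Stage III.1 the claimant must meet a more-likely-than-not showing (weight is at least 54): on (f) the weight is 64 less the opposing 13 gives net 51, < 54, so (f) does not meet the standard; on (g) the weight is 50, < 54, so (g) does not meet the standard.
  The claimant does not carry Stage III.1.
The analysis ends at Stage III.1; the respondent prevails on this issue.
Per-issue: Issue I → respondent; Issue II → respondent; Issue III → respondent. The claimant must prevail on at least one issue; overall, the respondent prevails.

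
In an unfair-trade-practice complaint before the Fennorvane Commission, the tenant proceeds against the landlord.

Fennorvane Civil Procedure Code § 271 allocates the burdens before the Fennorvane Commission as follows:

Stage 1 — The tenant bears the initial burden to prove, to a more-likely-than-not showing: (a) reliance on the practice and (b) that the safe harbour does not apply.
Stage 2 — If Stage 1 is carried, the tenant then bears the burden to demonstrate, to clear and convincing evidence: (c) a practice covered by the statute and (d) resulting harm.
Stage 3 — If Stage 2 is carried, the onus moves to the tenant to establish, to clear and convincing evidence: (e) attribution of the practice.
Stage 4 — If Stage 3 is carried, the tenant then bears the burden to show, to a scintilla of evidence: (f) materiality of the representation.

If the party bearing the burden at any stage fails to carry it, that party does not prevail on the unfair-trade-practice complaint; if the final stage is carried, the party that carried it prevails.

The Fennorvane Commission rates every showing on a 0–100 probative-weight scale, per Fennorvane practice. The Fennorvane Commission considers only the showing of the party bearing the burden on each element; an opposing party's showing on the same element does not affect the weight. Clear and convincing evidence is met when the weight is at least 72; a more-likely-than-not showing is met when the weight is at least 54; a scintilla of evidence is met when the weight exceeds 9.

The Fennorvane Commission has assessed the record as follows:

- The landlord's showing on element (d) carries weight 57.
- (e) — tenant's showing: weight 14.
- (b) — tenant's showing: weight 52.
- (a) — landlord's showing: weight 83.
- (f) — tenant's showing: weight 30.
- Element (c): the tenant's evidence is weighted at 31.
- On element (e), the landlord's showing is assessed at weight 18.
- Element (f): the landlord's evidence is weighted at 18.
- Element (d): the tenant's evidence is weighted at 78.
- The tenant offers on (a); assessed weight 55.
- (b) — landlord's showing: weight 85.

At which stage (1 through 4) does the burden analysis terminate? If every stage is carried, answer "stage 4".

Stage 1 (tenant, a more-likely-than-not showing, weight is at least 54): (a) 55 (landlord's 83 disregarded) ≥ 54 — meets; (b) 52 (landlord's 85 disregarded) < 54 — fails.
  The tenant does not carry Stage 1.
The landlord prevails.

stage 1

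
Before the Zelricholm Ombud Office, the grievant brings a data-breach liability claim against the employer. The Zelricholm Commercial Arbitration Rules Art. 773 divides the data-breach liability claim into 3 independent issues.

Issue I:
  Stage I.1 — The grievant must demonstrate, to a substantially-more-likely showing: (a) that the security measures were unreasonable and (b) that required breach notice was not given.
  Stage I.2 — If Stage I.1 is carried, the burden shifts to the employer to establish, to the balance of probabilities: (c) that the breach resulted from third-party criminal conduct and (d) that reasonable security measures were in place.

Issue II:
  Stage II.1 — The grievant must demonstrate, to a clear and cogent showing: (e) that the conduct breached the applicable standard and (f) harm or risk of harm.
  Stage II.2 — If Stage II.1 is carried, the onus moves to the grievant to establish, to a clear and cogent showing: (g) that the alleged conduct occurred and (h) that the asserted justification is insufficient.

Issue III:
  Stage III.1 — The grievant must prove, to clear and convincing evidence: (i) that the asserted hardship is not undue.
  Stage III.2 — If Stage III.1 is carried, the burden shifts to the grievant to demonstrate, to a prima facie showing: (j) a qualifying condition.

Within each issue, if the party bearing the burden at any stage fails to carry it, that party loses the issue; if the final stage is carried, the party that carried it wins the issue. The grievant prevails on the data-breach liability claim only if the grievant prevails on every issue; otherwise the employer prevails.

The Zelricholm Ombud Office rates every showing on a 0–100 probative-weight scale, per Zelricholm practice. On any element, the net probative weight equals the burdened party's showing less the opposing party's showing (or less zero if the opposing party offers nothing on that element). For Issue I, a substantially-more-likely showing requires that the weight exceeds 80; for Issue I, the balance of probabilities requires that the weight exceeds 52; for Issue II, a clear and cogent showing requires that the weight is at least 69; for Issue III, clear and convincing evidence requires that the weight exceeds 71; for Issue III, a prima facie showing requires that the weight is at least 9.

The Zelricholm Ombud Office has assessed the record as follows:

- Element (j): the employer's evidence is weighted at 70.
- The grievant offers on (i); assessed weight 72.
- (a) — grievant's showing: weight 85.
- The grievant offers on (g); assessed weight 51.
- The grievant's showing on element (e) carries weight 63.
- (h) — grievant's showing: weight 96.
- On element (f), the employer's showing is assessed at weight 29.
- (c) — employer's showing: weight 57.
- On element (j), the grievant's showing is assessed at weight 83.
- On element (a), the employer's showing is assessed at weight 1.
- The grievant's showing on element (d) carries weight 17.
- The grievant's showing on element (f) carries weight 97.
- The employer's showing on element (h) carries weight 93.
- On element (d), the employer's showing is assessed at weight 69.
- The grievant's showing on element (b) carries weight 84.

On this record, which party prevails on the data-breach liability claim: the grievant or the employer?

— Issue I —
Stage I.1 — burden on grievant; standard: a substantially-more-likely showing (weight exceeds 80).
    (a): 85 − 1 = 84 > 80 [met]
    (b): 84 > 80 [met]
  All elements met. The burden passes to the employer.
Stage I.2 — burden on employer; standard: the balance of probabilities (weight exceeds 52).
    (c): 57 > 52 [met]
    (d): 69 − 17 = 52 ≤ 52 [not met]
  The employer does not carry Stage I.2.
The analysis ends at Stage I.2; the grievant prevails on this issue.
— Issue II —
Stage II.1 (grievant, a clear and cogent showing, weight is at least 69): (e) 63 < 69 — fails; (f) net 97−29=68 < 69 — fails.
  Stage II.1 not carried; the grievant fails its burden.
The analysis ends at Stage II.1; the employer prevails on this issue.
— Issue III —
Stage III.1 (grievant, clear and convincing evidence, weight exceeds 71): (i) 72 > 71 — meets.
  Stage III.1 carried; the burden remains with the grievant.
Stage III.2 (grievant, a prima facie showing, weight is at least 9): (j) net 83−70=13 ≥ 9 — meets.
  Stage III.2 carried; the final stage is satisfied.
With every stage satisfied, the grievant prevails on this issue.
Per-issue: Issue I → grievant; Issue II → employer; Issue III → grievant. The grievant must prevail on every issue; overall, the employer prevails.

employer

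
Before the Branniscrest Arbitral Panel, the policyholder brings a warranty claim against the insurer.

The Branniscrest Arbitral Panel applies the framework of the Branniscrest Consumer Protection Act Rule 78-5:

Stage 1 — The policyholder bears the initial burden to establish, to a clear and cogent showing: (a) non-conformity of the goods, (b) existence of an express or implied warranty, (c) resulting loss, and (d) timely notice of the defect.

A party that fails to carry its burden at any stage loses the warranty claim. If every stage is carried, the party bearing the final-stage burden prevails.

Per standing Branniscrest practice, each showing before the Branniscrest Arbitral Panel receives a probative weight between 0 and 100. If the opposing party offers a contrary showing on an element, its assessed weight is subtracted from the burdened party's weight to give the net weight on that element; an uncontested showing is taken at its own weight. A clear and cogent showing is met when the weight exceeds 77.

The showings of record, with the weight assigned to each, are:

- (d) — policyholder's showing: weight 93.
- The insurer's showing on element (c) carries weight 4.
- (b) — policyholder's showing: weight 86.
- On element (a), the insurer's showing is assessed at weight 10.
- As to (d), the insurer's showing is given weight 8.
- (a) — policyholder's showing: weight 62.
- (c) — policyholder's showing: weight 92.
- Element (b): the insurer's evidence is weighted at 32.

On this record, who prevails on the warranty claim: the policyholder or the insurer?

insurer

At Stage 1 the policyholder must meet a clear and cogent showing (weight exceeds 77): on (a) the weight is 62 less the opposing 10 gives net 52, which does not exceed 77, so (a) does not meet the standard; on (b) the weight is 86 less the opposing 32 gives net 54, which does not exceed 77, so (b) does not meet the standard; on (c) the weight is 92 less the opposing 4 gives net 88, which does exceed 77, so (c) meets the standard; on (d) the weight is 93 less the opposing 8 gives net 85, which does exceed 77, so (d) meets the standard.
  The policyholder does not carry Stage 1.
So the insurer prevails.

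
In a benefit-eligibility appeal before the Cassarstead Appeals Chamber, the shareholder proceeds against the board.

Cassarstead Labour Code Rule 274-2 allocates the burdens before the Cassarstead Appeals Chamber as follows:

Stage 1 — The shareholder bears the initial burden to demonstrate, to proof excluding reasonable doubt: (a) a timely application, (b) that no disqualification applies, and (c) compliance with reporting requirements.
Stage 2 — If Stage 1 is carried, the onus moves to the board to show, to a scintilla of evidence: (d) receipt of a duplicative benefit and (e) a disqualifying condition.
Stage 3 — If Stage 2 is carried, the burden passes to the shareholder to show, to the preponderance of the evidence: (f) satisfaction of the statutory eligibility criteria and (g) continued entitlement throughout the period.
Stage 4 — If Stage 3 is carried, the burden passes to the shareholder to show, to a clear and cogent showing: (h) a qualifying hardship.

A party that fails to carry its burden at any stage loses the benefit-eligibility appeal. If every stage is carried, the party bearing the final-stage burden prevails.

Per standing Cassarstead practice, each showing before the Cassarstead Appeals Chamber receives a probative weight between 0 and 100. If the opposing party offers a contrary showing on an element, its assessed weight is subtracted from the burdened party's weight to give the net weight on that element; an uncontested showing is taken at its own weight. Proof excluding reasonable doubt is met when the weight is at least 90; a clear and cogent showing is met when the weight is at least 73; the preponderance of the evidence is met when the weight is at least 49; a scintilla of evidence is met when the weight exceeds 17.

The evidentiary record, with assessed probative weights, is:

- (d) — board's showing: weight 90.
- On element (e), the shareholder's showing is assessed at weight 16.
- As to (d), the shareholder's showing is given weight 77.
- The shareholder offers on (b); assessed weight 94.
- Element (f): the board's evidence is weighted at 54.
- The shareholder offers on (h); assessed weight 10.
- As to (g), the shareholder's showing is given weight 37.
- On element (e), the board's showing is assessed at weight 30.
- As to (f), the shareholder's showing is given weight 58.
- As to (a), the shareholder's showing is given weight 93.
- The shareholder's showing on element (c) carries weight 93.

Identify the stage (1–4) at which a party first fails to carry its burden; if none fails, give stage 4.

stage 2

Stage 1 — burden on shareholder; standard: proof excluding reasonable doubt (weight is at least 90).
    (a): 93 ≥ 90 [met]
    (b): 94 ≥ 90 [met]
    (c): 93 ≥ 90 [met]
  Stage 1 carried; the burden shifts to the board.
Stage 2 — burden on board; standard: a scintilla of evidence (weight exceeds 17).
    (d): 90 − 77 = 13 ≤ 17 [not met]
    (e): 30 − 16 = 14 ≤ 17 [not met]
  Not every element is met, so the board fails to carry Stage 2.
The shareholder prevails.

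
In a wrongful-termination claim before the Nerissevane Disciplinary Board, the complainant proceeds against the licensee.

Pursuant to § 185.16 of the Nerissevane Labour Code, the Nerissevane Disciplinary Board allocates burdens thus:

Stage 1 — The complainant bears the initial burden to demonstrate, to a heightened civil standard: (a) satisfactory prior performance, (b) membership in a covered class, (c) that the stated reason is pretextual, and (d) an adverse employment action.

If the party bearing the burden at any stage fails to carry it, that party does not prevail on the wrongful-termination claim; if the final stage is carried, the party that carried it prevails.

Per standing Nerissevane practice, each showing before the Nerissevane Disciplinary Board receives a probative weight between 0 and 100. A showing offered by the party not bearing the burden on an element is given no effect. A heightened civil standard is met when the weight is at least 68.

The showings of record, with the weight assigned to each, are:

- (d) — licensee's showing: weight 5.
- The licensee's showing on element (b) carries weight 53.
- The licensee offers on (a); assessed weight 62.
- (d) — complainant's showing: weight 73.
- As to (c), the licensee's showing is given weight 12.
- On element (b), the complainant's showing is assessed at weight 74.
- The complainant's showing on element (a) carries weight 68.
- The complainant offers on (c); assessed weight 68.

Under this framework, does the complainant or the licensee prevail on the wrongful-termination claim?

complainant

Stage 1 — burden on complainant; standard: a heightened civil standard (weight is at least 68).
    (a): 68 (licensee's 62 disregarded) ≥ 68 [met]
    (b): 74 (licensee's 53 disregarded) ≥ 68 [met]
    (c): 68 (licensee's 12 disregarded) ≥ 68 [met]
    (d): 73 (licensee's 5 disregarded) ≥ 68 [met]
  The complainant carries the last stage.
Every stage carried; the complainant prevails.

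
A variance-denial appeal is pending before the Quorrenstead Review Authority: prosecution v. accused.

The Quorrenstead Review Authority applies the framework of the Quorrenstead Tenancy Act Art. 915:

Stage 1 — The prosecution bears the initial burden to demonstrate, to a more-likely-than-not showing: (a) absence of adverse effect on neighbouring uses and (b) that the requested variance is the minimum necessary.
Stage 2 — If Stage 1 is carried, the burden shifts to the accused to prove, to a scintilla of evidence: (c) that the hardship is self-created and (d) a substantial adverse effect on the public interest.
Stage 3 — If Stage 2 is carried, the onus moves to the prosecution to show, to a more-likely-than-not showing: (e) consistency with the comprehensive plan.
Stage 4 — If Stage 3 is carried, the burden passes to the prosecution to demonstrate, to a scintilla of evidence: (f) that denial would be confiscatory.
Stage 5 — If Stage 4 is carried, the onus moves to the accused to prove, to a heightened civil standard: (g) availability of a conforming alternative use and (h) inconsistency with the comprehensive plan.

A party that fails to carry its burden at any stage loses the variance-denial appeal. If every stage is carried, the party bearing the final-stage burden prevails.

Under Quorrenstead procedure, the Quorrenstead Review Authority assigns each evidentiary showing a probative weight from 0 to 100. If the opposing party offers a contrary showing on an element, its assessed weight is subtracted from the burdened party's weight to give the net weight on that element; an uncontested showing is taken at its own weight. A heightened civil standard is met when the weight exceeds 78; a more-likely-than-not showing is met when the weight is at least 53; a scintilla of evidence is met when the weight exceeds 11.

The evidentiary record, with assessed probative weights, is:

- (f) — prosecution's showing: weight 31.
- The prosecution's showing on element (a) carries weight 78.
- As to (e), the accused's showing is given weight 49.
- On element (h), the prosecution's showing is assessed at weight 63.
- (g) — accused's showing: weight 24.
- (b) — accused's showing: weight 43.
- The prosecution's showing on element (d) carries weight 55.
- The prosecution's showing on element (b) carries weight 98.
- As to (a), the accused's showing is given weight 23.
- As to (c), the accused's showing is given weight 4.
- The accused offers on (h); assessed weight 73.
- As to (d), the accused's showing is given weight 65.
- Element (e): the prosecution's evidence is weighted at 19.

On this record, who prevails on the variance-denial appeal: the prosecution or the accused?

Stage 1 — burden on prosecution; standard: a more-likely-than-not showing (weight is at least 53).
    (a): 78 − 23 = 55 ≥ 53 [met]
    (b): 98 − 43 = 55 ≥ 53 [met]
  Stage 1 is satisfied; the onus moves to the accused.
Stage 2 — burden on accused; standard: a scintilla of evidence (weight exceeds 11).
    (c): 4 ≤ 11 [not met]
    (d): 65 − 55 = 10 ≤ 11 [not met]
  The accused does not carry Stage 2.
The prosecution prevails.

prosecution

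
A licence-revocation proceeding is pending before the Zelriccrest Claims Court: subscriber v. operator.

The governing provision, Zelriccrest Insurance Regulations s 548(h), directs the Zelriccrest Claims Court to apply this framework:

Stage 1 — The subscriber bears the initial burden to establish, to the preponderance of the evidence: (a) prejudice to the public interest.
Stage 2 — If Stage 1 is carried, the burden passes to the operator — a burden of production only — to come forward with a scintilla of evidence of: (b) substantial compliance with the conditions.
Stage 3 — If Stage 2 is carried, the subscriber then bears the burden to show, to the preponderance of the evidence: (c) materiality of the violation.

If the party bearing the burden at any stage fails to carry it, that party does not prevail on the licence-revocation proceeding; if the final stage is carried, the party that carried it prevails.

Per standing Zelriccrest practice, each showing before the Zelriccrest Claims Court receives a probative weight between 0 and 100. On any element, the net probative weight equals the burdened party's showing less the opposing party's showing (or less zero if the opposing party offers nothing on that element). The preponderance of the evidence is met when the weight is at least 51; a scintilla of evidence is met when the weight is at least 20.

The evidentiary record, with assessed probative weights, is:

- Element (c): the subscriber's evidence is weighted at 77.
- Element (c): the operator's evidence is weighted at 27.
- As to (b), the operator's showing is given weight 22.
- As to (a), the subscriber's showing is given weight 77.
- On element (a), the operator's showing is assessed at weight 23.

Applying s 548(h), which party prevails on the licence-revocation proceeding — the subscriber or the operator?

Stage 1 — burden on subscriber; standard: the preponderance of the evidence (weight is at least 51).
    (a): 77 − 23 = 54 ≥ 51 [met]
  The subscriber carries Stage 1; the operator now bears the burden.
Stage 2 — burden on operator; standard: a scintilla of evidence (weight is at least 20).
    (b): 22 ≥ 20 [met]
  Stage 2 carried; the burden shifts to the subscriber.
Stage 3 — burden on subscriber; standard: the preponderance of the evidence (weight is at least 51).
    (c): 77 − 27 = 50 < 51 [not met]
  Not every element is met, so the subscriber fails to carry Stage 3.
The operator prevails.

operator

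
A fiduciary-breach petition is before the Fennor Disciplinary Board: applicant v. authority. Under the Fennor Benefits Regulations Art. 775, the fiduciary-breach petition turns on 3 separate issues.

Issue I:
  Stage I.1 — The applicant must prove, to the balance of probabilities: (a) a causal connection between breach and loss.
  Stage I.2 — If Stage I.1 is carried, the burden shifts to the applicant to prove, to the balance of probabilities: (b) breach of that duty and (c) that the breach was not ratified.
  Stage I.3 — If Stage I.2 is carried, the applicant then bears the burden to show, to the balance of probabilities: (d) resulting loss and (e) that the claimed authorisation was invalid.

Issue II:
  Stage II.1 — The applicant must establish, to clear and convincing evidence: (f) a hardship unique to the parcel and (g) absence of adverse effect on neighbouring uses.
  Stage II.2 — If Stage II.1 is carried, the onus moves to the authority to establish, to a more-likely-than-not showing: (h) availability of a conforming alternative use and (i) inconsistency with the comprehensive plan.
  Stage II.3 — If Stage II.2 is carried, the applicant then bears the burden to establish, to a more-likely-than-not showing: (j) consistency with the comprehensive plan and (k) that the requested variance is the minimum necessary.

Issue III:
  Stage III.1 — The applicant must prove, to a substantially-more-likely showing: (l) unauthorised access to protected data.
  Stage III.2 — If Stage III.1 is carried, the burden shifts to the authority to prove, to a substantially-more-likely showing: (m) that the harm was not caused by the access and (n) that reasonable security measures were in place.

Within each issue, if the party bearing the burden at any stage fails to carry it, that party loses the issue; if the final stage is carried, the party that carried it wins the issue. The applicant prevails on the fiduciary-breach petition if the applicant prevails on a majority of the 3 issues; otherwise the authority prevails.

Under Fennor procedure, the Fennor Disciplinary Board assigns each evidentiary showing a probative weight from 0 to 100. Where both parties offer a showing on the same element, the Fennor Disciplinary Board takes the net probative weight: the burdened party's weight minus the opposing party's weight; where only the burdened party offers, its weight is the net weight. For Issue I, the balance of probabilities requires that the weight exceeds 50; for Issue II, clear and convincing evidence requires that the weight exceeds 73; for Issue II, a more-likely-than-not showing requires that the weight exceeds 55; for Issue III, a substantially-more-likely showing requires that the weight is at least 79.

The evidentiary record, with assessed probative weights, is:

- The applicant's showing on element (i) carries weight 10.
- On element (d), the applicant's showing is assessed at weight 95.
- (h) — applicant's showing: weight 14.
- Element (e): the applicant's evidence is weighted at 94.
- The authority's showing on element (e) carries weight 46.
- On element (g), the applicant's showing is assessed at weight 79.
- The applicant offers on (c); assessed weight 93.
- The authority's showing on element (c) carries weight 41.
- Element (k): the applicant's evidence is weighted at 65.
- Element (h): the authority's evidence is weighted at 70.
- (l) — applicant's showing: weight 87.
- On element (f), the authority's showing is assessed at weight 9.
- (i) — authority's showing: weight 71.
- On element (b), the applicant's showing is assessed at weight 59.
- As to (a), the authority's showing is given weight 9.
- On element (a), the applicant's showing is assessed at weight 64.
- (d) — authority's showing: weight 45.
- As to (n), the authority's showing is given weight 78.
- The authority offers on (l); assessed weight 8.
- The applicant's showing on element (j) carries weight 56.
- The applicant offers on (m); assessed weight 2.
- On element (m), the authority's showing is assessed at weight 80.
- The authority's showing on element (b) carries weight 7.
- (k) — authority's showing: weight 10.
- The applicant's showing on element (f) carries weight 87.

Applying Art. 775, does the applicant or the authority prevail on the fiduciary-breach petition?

authority

— Issue I —
At Stage I.1 the applicant must meet the balance of probabilities (weight exceeds 50): on (a) the weight is 64 less the opposing 9 gives net 55, > 50, so (a) meets the standard.
  All elements met. The applicant retains the burden for Stage I.2.
At Stage I.2 the applicant must meet the balance of probabilities (weight exceeds 50): on (b) the weight is 59 less the opposing 7 gives net 52, which does exceed 50, so (b) meets the standard; on (c) the weight is 93 less the opposing 41 gives net 52, > 50, so (c) meets the standard.
  Stage I.2 carried; the burden remains with the applicant.
At Stage I.3 the applicant must meet the balance of probabilities (weight exceeds 50): on (d) the weight is 95 less the opposing 45 gives net 50, which does not exceed 50, so (d) does not meet the standard; on (e) the weight is 94 less the opposing 46 gives net 48, which does not exceed 50, so (e) does not meet the standard.
  The applicant does not carry Stage I.3.
So the authority prevails on this issue.
— Issue II —
Stage II.1 (applicant, clear and convincing evidence, weight exceeds 73): (f) net 87−9=78 > 73 — meets; (g) 79 > 73 — meets.
  The applicant carries Stage II.1; the authority now bears the burden.
Stage II.2 (authority, a more-likely-than-not showing, weight exceeds 55): (h) net 70−14=56 > 55 — meets; (i) net 71−10=61 > 55 — meets.
  Stage II.2 is satisfied; the onus moves to the applicant.
Stage II.3 (applicant, a more-likely-than-not showing, weight exceeds 55): (j) 56 > 55 — meets; (k) net 65−10=55 ≤ 55 — fails.
  Stage II.3 not carried; the applicant fails its burden.
The analysis ends at Stage II.3; the authority prevails on this issue.
— Issue III —
At Stage III.1 the applicant must meet a substantially-more-likely showing (weight is at least 79): on (l) the weight is 87 less the opposing 8 gives net 79, which does reach 79, so (l) meets the standard.
  The applicant carries Stage III.1; the authority now bears the burden.
At Stage III.2 the authority must meet a substantially-more-likely showing (weight is at least 79): on (m) the weight is 80 less the opposing 2 gives net 78, < 79, so (m) does not meet the standard; on (n) the weight is 78, which does not reach 79, so (n) does not meet the standard.
  Stage III.2 not carried; the authority fails its burden.
So the applicant prevails on this issue.
Per-issue: Issue I → authority; Issue II → authority; Issue III → applicant. The applicant must prevail on a majority of issues; overall, the authority prevails.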